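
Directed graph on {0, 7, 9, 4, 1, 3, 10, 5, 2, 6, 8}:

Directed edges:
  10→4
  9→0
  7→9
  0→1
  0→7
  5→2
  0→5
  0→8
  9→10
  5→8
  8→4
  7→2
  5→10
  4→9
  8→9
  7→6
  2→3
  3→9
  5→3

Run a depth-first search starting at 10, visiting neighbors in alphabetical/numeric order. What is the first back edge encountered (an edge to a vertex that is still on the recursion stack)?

3->9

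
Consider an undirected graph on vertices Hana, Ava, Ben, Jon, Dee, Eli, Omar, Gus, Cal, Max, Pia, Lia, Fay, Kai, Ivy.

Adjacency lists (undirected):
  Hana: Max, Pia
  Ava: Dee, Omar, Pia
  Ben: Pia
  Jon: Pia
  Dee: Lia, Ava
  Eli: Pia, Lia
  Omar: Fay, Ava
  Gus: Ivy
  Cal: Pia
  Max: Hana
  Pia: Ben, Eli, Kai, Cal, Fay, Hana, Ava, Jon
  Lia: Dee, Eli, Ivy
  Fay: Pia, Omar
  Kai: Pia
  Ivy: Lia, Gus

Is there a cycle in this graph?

Yes

DFS, tracking each vertex's parent; an edge to a visited non-parent vertex closes a cycle.
Start from Jon:
visit Jon (parent –)
  visit Pia (parent Jon)
    visit Ben (parent Pia)
      Ben–Pia: parent, skip
    visit Eli (parent Pia)
      Eli–Pia: parent, skip
      visit Lia (parent Eli)
        visit Dee (parent Lia)
          Dee–Lia: parent, skip
          visit Ava (parent Dee)
            Ava–Dee: parent, skip
            visit Omar (parent Ava)
              visit Fay (parent Omar)
                Fay–Pia: Pia visited and ≠ parent → cycle
Cycle: Pia – Eli – Lia – Dee – Ava – Omar – Fay – Pia.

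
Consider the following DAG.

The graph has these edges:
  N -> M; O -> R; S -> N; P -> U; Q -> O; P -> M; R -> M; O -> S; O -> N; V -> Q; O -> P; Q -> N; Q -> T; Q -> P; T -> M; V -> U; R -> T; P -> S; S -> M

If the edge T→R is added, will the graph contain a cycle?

Yes

Adding T→R creates a cycle iff R can already reach T.
Path from R: R → T.
So R → … → T → R is a cycle.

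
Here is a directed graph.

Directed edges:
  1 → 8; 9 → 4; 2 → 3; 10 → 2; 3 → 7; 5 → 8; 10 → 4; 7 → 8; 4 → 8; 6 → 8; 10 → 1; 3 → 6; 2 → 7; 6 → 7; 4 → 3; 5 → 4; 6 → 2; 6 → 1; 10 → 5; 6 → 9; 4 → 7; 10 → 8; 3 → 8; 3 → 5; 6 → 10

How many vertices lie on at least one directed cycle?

A vertex is on a directed cycle iff it belongs to a strongly connected component of size ≥ 2 (or has a self-loop).
The vertices on cycles are {2, 3, 4, 5, 6, 9, 10} — 7 in total.

7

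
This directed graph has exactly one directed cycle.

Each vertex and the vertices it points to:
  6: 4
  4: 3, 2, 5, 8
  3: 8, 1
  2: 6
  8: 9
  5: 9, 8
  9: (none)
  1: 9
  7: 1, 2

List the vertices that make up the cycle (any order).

2, 4, 6

DFS with gray/black marking from 2:
2 gray
  6 gray
    4 gray
      3 gray
        8 gray
          9 gray
          9 black
        8 black
        1 gray
          1→9: 9 black — skip
        1 black
      3 black
      4→2: 2 is gray → back edge
Back edge closes the cycle 2 → 6 → 4 → 2; its vertices are {2, 4, 6}.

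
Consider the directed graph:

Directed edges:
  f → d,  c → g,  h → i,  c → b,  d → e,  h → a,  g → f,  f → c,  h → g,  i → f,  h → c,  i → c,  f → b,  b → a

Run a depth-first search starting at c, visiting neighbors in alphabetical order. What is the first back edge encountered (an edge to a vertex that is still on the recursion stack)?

f→c

DFS from c (visiting neighbors in alphabetical order); mark gray on enter, black on exit:
c gray
  b gray
    a gray
    a black
  b black
  g gray
    f gray
      f→b: b black — skip
      f→c: c is gray → back edge
First back edge: f → c.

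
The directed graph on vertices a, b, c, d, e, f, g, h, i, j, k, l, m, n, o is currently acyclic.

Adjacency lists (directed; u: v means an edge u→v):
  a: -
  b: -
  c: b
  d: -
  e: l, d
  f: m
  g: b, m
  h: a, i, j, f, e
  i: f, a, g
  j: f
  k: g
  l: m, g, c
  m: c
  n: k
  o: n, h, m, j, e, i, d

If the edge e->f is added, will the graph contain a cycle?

No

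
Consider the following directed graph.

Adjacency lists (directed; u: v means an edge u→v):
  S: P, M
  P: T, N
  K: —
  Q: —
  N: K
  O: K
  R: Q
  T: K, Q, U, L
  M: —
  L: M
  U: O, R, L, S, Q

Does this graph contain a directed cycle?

Yes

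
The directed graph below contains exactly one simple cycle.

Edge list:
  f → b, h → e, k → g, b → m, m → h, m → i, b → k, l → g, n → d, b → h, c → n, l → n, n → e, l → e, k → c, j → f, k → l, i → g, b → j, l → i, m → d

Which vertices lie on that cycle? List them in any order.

b, f, j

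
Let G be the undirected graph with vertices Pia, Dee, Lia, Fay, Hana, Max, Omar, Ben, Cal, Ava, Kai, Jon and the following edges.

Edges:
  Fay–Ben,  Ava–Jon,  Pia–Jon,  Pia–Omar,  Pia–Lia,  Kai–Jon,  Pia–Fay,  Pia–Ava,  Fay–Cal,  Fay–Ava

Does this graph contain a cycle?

DFS, tracking each vertex's parent; an edge to a visited non-parent vertex closes a cycle.
Start from Jon:
visit Jon (parent –)
  visit Pia (parent Jon)
    visit Omar (parent Pia)
      Omar–Pia: parent, skip
    visit Fay (parent Pia)
      visit Ava (parent Fay)
        Ava–Pia: Pia visited and ≠ parent → cycle
Cycle: Pia – Fay – Ava – Pia.

Yes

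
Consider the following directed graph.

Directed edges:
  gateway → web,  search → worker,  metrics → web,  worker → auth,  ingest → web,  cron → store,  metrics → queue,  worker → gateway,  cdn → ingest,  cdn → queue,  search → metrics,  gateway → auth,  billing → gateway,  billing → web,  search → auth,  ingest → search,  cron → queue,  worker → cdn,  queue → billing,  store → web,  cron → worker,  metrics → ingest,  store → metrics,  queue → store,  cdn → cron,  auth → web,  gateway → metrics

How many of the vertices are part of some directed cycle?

10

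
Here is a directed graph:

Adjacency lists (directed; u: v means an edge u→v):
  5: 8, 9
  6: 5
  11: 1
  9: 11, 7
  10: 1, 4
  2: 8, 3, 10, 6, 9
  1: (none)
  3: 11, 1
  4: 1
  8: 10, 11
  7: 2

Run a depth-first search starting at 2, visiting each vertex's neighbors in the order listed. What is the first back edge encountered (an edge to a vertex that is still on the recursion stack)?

DFS from 2 (visiting each vertex's neighbors in the order listed); mark gray on enter, black on exit:
2 gray
  8 gray
    10 gray
      1 gray
      1 black
      4 gray
        4→1: 1 black — skip
      4 black
    10 black
    11 gray
      11→1: 1 black — skip
    11 black
  8 black
  3 gray
    3→11: 11 black — skip
    3→1: 1 black — skip
  3 black
  2→10: 10 black — skip
  6 gray
    5 gray
      5→8: 8 black — skip
      9 gray
        9→11: 11 black — skip
        7 gray
          7→2: 2 is gray → back edge
First back edge: 7 → 2.

7->2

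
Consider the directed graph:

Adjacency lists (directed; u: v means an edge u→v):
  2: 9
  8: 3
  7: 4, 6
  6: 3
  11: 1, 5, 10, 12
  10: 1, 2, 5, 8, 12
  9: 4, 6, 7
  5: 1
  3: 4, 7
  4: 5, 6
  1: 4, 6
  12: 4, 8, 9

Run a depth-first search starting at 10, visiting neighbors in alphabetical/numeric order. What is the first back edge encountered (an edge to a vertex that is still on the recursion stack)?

5→1

DFS from 10 (visiting neighbors in alphabetical/numeric order); mark gray on enter, black on exit:
10 gray
  1 gray
    4 gray
      5 gray
        5→1: 1 is gray → back edge
First back edge: 5 → 1.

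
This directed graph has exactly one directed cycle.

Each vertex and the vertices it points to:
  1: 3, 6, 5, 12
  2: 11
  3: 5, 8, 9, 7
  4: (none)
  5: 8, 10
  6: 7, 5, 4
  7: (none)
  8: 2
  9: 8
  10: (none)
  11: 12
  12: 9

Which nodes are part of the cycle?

2, 8, 9, 11, 12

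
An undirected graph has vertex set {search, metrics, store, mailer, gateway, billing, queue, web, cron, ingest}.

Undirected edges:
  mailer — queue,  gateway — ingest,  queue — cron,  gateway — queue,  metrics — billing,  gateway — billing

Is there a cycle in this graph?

No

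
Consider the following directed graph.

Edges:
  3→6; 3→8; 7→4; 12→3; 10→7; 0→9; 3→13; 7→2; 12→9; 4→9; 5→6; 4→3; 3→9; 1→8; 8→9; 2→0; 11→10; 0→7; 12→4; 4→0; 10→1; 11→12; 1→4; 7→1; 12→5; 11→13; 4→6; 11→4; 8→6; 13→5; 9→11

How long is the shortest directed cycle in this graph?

For each vertex v, BFS finds the shortest path from v back to v.
The shortest such closed walk is 11 → 4 → 9 → 11, length 3.

3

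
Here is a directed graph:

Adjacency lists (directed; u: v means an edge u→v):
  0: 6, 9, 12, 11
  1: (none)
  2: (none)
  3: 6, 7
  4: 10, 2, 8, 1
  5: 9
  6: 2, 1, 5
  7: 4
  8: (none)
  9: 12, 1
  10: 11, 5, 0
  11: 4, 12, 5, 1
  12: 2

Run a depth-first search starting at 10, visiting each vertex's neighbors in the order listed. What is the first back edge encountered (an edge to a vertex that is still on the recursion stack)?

DFS from 10 (visiting each vertex's neighbors in the order listed); mark gray on enter, black on exit:
10 gray
  11 gray
    4 gray
      4→10: 10 is gray → back edge
First back edge: 4 → 10.

4→10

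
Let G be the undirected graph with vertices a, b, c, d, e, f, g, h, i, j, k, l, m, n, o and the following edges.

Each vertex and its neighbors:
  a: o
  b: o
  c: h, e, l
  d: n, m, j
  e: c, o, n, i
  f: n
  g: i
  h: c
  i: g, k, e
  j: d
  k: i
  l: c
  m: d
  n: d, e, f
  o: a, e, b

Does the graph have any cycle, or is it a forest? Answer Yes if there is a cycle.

DFS, tracking each vertex's parent; an edge to a visited non-parent vertex closes a cycle.
Start from k:
visit k (parent –)
  visit i (parent k)
    visit g (parent i)
      g–i: parent, skip
    i–k: parent, skip
    visit e (parent i)
      visit c (parent e)
        visit h (parent c)
          h–c: parent, skip
        c–e: parent, skip
        visit l (parent c)
          l–c: parent, skip
      visit o (parent e)
        visit a (parent o)
          a–o: parent, skip
        o–e: parent, skip
        visit b (parent o)
          b–o: parent, skip
      visit n (parent e)
        visit d (parent n)
          d–n: parent, skip
          visit m (parent d)
            m–d: parent, skip
          visit j (parent d)
            j–d: parent, skip
        n–e: parent, skip
        visit f (parent n)
          f–n: parent, skip
      e–i: parent, skip
No non-parent visited neighbor found — the graph is a forest.

No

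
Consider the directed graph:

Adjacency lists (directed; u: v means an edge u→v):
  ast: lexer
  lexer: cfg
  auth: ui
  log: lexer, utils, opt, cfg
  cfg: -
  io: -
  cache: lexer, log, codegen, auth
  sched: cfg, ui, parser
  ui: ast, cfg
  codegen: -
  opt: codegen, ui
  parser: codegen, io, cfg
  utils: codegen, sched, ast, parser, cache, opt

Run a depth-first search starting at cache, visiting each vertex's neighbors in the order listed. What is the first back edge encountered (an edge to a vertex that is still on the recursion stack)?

DFS from cache (visiting each vertex's neighbors in the order listed); mark gray on enter, black on exit:
cache gray
  lexer gray
    cfg gray
    cfg black
  lexer black
  log gray
    log→lexer: lexer black — skip
    utils gray
      codegen gray
      codegen black
      sched gray
        sched→cfg: cfg black — skip
        ui gray
          ast gray
            ast→lexer: lexer black — skip
          ast black
          ui→cfg: cfg black — skip
        ui black
        parser gray
          parser→codegen: codegen black — skip
          io gray
          io black
          parser→cfg: cfg black — skip
        parser black
      sched black
      utils→ast: ast black — skip
      utils→parser: parser black — skip
      utils→cache: cache is gray → back edge
First back edge: utils → cache.

utils→cache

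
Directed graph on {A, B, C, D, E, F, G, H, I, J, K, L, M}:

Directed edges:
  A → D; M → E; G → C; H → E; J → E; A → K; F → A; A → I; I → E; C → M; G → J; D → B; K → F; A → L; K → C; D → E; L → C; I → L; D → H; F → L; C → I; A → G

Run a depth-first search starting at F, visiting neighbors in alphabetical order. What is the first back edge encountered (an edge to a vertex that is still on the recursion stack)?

L->C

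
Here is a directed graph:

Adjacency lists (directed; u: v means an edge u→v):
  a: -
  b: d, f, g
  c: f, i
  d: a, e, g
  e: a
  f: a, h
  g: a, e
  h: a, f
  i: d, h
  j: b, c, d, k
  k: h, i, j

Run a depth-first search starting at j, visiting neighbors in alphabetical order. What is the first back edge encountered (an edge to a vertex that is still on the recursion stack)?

DFS from j (visiting neighbors in alphabetical order); mark gray on enter, black on exit:
j gray
  b gray
    d gray
      a gray
      a black
      e gray
        e→a: a black — skip
      e black
      g gray
        g→a: a black — skip
        g→e: e black — skip
      g black
    d black
    f gray
      f→a: a black — skip
      h gray
        h→a: a black — skip
        h→f: f is gray → back edge
First back edge: h → f.

h→f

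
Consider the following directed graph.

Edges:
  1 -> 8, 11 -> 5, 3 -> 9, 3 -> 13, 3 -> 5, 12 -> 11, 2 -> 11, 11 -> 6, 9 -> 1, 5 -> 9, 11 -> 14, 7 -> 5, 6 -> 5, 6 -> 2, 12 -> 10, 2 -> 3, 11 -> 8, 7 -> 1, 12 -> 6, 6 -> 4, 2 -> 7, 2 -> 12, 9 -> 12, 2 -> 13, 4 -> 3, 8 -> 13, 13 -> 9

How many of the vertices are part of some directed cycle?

A vertex is on a directed cycle iff it belongs to a strongly connected component of size ≥ 2 (or has a self-loop).
The vertices on cycles are {1, 2, 3, 4, 5, 6, 7, 8, 9, 11, 12, 13} — 12 in total.

12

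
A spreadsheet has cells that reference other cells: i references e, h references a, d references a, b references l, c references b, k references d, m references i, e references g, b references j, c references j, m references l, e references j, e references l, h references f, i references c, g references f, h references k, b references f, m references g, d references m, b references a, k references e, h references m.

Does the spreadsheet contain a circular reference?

No

DFS with white/gray/black marking, starting from j:
j gray
j black
a gray
a black
b gray
  f gray
  f black
  b→j: j black — skip
  l gray
  l black
  b→a: a black — skip
b black
c gray
  c→j: j black — skip
  c→b: b black — skip
c black
d gray
  d→a: a black — skip
  m gray
    g gray
      g→f: f black — skip
    g black
    i gray
      e gray
        e→g: g black — skip
        e→l: l black — skip
        e→j: j black — skip
      e black
      i→c: c black — skip
    i black
    m→l: l black — skip
  m black
d black
h gray
  h→m: m black — skip
  h→a: a black — skip
  h→f: f black — skip
  k gray
    k→d: d black — skip
    k→e: e black — skip
  k black
h black
Every edge goes to a white or black vertex — no back edge, so the graph is acyclic.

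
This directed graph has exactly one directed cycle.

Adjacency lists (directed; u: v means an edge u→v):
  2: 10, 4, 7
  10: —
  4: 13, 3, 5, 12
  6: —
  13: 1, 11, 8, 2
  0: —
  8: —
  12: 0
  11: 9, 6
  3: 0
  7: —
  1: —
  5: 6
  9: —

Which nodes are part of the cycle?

DFS with gray/black marking from 4:
4 gray
  13 gray
    1 gray
    1 black
    11 gray
      9 gray
      9 black
      6 gray
      6 black
    11 black
    8 gray
    8 black
    2 gray
      10 gray
      10 black
      2→4: 4 is gray → back edge
Back edge closes the cycle 4 → 13 → 2 → 4; its vertices are {2, 4, 13}.

2, 4, 13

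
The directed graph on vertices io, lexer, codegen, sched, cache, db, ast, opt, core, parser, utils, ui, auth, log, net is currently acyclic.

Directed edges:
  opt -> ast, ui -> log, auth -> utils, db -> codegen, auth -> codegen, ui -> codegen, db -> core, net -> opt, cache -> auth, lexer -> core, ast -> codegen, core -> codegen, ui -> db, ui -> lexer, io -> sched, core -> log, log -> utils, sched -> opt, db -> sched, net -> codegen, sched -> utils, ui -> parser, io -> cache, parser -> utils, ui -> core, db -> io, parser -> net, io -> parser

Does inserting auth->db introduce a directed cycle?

Yes

Adding auth→db creates a cycle iff db can already reach auth.
Path from db: db → io → cache → auth.
So db → … → auth → db is a cycle.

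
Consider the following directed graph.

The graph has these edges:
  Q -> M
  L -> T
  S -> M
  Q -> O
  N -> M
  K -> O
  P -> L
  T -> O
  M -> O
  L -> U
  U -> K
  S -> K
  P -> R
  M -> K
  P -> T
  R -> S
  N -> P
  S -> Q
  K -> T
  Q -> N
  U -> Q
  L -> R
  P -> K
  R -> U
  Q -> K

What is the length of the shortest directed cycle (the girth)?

5

For each vertex v, BFS finds the shortest path from v back to v.
The shortest such closed walk is N → P → R → U → Q → N, length 5.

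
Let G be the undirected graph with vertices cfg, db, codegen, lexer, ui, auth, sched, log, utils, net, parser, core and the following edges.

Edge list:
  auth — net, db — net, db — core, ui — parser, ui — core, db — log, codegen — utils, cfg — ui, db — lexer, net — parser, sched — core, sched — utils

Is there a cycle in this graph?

DFS, tracking each vertex's parent; an edge to a visited non-parent vertex closes a cycle.
Start from db:
visit db (parent –)
  visit log (parent db)
    log–db: parent, skip
  visit core (parent db)
    visit ui (parent core)
      ui–core: parent, skip
      visit cfg (parent ui)
        cfg–ui: parent, skip
      visit parser (parent ui)
        parser–ui: parent, skip
        visit net (parent parser)
          visit auth (parent net)
            auth–net: parent, skip
          net–db: db visited and ≠ parent → cycle
Cycle: db – core – ui – parser – net – db.

Yes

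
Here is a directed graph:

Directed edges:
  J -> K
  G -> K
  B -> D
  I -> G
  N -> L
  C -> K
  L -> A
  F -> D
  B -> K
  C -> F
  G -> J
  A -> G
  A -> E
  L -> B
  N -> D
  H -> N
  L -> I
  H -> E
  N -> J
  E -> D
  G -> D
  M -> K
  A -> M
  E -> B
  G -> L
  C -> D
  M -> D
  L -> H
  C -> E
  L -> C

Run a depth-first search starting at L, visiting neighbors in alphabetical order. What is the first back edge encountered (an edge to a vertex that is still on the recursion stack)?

G→L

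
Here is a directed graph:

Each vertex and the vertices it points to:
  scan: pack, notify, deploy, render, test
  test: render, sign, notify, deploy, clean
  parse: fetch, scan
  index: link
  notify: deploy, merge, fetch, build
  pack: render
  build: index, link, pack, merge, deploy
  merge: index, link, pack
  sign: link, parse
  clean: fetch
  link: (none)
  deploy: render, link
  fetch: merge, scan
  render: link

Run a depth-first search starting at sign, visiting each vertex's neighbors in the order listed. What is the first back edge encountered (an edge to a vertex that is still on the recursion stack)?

notify→fetch

DFS from sign (visiting each vertex's neighbors in the order listed); mark gray on enter, black on exit:
sign gray
  link gray
  link black
  parse gray
    fetch gray
      merge gray
        index gray
          index→link: link black — skip
        index black
        merge→link: link black — skip
        pack gray
          render gray
            render→link: link black — skip
          render black
        pack black
      merge black
      scan gray
        scan→pack: pack black — skip
        notify gray
          deploy gray
            deploy→render: render black — skip
            deploy→link: link black — skip
          deploy black
          notify→merge: merge black — skip
          notify→fetch: fetch is gray → back edge
First back edge: notify → fetch.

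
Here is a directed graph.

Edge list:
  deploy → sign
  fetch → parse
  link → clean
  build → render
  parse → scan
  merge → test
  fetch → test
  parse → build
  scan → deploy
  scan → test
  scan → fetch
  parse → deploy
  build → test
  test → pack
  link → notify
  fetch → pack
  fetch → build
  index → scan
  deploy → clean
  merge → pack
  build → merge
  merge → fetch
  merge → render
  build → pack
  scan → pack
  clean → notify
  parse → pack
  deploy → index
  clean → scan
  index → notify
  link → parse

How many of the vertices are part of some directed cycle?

8

A vertex is on a directed cycle iff it belongs to a strongly connected component of size ≥ 2 (or has a self-loop).
The vertices on cycles are {scan, build, clean, fetch, index, merge, parse, deploy} — 8 in total.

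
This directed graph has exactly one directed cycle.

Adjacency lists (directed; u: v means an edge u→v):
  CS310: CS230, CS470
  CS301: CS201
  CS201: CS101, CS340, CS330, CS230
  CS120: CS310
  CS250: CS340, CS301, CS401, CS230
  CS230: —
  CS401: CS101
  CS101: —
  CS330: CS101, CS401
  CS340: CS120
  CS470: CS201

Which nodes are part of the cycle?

DFS with gray/black marking from CS201:
CS201 gray
  CS101 gray
  CS101 black
  CS340 gray
    CS120 gray
      CS310 gray
        CS230 gray
        CS230 black
        CS470 gray
          CS470→CS201: CS201 is gray → back edge
Back edge closes the cycle CS201 → CS340 → CS120 → CS310 → CS470 → CS201; its vertices are {CS120, CS201, CS310, CS340, CS470}.

CS120, CS201, CS310, CS340, CS470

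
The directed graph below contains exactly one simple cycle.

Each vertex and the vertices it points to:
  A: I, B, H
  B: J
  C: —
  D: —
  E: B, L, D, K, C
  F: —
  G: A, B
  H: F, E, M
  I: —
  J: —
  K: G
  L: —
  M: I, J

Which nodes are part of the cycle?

A, E, G, H, K

DFS with gray/black marking from H:
H gray
  F gray
  F black
  E gray
    B gray
      J gray
      J black
    B black
    L gray
    L black
    D gray
    D black
    K gray
      G gray
        A gray
          I gray
          I black
          A→B: B black — skip
          A→H: H is gray → back edge
Back edge closes the cycle H → E → K → G → A → H; its vertices are {A, E, G, H, K}.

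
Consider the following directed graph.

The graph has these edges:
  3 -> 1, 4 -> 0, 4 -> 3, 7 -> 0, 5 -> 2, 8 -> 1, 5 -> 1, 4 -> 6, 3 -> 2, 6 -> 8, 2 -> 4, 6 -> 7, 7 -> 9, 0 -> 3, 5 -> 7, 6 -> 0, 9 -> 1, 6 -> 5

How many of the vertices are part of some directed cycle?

7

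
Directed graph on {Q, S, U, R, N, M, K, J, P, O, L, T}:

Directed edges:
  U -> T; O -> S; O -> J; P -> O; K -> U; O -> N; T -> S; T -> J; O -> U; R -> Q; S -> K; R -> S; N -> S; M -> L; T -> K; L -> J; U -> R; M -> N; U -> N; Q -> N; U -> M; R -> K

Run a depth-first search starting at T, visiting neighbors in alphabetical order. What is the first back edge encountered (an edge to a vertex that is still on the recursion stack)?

S→K

DFS from T (visiting neighbors in alphabetical order); mark gray on enter, black on exit:
T gray
  J gray
  J black
  K gray
    U gray
      M gray
        L gray
          L→J: J black — skip
        L black
        N gray
          S gray
            S→K: K is gray → back edge
First back edge: S → K.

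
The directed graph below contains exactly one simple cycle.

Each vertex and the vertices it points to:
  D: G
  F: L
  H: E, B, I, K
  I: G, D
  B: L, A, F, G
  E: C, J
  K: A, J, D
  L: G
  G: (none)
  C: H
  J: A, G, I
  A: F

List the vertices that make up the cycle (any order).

C, E, H

DFS with gray/black marking from C:
C gray
  H gray
    E gray
      E→C: C is gray → back edge
Back edge closes the cycle C → H → E → C; its vertices are {C, E, H}.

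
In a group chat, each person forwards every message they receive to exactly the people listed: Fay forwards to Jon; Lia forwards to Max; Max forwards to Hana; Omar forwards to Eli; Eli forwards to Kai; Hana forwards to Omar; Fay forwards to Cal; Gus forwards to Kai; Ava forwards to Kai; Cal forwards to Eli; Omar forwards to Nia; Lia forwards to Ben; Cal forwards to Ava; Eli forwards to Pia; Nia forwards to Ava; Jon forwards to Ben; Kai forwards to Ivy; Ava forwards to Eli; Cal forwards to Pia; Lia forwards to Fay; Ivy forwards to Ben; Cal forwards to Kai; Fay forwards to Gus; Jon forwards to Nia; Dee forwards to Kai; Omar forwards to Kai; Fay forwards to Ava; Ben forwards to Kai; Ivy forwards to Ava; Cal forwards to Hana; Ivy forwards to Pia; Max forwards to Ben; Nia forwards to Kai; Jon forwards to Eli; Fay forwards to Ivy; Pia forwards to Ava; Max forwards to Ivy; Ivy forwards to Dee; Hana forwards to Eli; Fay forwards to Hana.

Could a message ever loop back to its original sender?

DFS with white/gray/black marking, starting from Ivy:
Ivy gray
  Ava gray
    Eli gray
      Pia gray
        Pia→Ava: Ava is gray → back edge
Back edge found, so a cycle exists: Ava → Eli → Pia → Ava.

Yes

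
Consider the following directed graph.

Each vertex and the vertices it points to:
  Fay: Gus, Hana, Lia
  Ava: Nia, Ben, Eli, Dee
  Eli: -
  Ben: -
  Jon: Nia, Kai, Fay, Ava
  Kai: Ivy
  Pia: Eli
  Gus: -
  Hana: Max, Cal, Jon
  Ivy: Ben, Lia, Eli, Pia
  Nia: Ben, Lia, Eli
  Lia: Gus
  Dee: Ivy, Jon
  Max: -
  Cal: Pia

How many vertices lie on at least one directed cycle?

A vertex is on a directed cycle iff it belongs to a strongly connected component of size ≥ 2 (or has a self-loop).
The vertices on cycles are {Ava, Dee, Fay, Jon, Hana} — 5 in total.

5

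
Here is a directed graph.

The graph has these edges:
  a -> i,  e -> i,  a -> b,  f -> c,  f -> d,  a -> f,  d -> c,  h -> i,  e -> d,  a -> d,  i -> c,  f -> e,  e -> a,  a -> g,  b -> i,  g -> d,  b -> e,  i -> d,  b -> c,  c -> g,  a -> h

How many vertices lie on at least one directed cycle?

7

A vertex is on a directed cycle iff it belongs to a strongly connected component of size ≥ 2 (or has a self-loop).
The vertices on cycles are {a, b, c, d, e, f, g} — 7 in total.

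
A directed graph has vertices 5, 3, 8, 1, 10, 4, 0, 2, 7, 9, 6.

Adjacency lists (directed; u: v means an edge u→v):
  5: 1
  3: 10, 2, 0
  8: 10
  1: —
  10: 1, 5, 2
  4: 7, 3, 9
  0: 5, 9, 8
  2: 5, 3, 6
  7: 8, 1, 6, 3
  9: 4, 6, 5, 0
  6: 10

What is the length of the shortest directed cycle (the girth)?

2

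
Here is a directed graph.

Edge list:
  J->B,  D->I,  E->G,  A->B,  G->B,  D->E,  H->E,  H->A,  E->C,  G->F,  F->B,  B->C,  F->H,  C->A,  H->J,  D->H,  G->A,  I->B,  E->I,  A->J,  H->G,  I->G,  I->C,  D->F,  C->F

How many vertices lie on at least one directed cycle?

9

A vertex is on a directed cycle iff it belongs to a strongly connected component of size ≥ 2 (or has a self-loop).
The vertices on cycles are {A, B, C, E, F, G, H, I, J} — 9 in total.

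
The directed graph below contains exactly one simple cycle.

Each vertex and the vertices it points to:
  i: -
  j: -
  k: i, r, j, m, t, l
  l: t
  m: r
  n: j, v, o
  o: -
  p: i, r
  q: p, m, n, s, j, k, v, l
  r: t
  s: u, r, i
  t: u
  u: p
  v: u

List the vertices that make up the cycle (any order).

p, r, t, u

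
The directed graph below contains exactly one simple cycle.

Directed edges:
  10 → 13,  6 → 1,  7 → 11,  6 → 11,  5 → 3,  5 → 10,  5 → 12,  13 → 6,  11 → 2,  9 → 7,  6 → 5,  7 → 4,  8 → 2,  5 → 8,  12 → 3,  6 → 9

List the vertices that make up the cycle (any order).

DFS with gray/black marking from 6:
6 gray
  9 gray
    7 gray
      11 gray
        2 gray
        2 black
      11 black
      4 gray
      4 black
    7 black
  9 black
  1 gray
  1 black
  6→11: 11 black — skip
  5 gray
    12 gray
      3 gray
      3 black
    12 black
    10 gray
      13 gray
        13→6: 6 is gray → back edge
Back edge closes the cycle 6 → 5 → 10 → 13 → 6; its vertices are {5, 6, 10, 13}.

5, 6, 10, 13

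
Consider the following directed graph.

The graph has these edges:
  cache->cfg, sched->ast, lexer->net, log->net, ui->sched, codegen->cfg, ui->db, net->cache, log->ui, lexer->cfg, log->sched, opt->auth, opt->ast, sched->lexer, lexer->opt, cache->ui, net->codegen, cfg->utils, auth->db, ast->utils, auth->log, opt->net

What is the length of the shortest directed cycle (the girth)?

For each vertex v, BFS finds the shortest path from v back to v.
The shortest such closed walk is log → sched → lexer → opt → auth → log, length 5.

5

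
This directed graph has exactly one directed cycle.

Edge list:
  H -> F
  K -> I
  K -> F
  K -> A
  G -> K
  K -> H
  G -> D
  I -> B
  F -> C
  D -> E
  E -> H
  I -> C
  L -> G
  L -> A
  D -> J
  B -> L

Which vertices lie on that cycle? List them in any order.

DFS with gray/black marking from G:
G gray
  D gray
    E gray
      H gray
        F gray
          C gray
          C black
        F black
      H black
    E black
    J gray
    J black
  D black
  K gray
    K→F: F black — skip
    I gray
      B gray
        L gray
          A gray
          A black
          L→G: G is gray → back edge
Back edge closes the cycle G → K → I → B → L → G; its vertices are {B, G, I, K, L}.

B, G, I, K, L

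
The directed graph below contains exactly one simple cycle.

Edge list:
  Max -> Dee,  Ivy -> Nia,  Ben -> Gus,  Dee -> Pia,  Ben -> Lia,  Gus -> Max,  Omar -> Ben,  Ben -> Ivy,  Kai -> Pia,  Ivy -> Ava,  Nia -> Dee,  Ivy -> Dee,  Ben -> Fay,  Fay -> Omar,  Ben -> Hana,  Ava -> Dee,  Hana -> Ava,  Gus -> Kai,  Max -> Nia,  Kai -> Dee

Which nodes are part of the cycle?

Ben, Fay, Omar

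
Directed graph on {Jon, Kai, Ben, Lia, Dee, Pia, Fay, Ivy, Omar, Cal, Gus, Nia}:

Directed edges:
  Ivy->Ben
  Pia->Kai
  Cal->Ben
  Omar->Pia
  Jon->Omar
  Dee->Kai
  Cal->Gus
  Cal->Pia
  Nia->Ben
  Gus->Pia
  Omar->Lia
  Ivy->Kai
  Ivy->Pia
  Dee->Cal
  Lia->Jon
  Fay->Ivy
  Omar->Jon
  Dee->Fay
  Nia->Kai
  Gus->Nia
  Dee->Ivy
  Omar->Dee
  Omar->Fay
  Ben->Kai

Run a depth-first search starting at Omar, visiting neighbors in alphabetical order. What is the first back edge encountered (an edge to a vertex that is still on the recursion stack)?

DFS from Omar (visiting neighbors in alphabetical order); mark gray on enter, black on exit:
Omar gray
  Dee gray
    Cal gray
      Ben gray
        Kai gray
        Kai black
      Ben black
      Gus gray
        Nia gray
          Nia→Ben: Ben black — skip
          Nia→Kai: Kai black — skip
        Nia black
        Pia gray
          Pia→Kai: Kai black — skip
        Pia black
      Gus black
      Cal→Pia: Pia black — skip
    Cal black
    Fay gray
      Ivy gray
        Ivy→Ben: Ben black — skip
        Ivy→Kai: Kai black — skip
        Ivy→Pia: Pia black — skip
      Ivy black
    Fay black
    Dee→Ivy: Ivy black — skip
    Dee→Kai: Kai black — skip
  Dee black
  Omar→Fay: Fay black — skip
  Jon gray
    Jon→Omar: Omar is gray → back edge
First back edge: Jon → Omar.

Jon->Omar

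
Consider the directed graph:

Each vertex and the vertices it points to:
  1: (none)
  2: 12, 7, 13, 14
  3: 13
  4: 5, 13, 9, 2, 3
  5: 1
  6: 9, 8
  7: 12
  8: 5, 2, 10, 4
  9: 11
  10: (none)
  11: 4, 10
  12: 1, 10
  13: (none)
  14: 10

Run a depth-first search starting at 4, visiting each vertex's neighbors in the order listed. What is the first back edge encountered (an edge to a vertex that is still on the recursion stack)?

DFS from 4 (visiting each vertex's neighbors in the order listed); mark gray on enter, black on exit:
4 gray
  5 gray
    1 gray
    1 black
  5 black
  13 gray
  13 black
  9 gray
    11 gray
      11→4: 4 is gray → back edge
First back edge: 11 → 4.

11->4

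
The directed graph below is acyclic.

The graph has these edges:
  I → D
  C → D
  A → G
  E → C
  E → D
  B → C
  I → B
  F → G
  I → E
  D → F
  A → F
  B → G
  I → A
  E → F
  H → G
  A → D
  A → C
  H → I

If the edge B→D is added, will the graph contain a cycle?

Adding B→D creates a cycle iff D can already reach B.
Explore from D: no path reaches B. The graph stays acyclic.

No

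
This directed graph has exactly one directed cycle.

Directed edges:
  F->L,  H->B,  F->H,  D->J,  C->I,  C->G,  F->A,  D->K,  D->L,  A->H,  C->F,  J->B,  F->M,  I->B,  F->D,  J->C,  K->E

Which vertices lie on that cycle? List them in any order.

DFS with gray/black marking from C:
C gray
  F gray
    M gray
    M black
    L gray
    L black
    D gray
      D→L: L black — skip
      J gray
        B gray
        B black
        J→C: C is gray → back edge
Back edge closes the cycle C → F → D → J → C; its vertices are {C, D, F, J}.

C, D, F, J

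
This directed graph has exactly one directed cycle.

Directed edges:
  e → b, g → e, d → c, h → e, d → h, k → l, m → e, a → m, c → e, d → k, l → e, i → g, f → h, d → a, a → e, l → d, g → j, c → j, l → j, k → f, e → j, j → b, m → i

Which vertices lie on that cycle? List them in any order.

DFS with gray/black marking from l:
l gray
  j gray
    b gray
    b black
  j black
  e gray
    e→b: b black — skip
    e→j: j black — skip
  e black
  d gray
    k gray
      f gray
        h gray
          h→e: e black — skip
        h black
      f black
      k→l: l is gray → back edge
Back edge closes the cycle l → d → k → l; its vertices are {d, k, l}.

d, k, l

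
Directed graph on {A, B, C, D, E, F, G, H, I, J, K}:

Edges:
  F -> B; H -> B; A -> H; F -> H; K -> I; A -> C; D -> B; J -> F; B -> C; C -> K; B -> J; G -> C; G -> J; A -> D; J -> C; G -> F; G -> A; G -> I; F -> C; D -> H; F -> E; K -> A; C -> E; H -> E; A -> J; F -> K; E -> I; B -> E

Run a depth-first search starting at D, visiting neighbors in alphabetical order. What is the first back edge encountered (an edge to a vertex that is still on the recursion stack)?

DFS from D (visiting neighbors in alphabetical order); mark gray on enter, black on exit:
D gray
  B gray
    C gray
      E gray
        I gray
        I black
      E black
      K gray
        A gray
          A→C: C is gray → back edge
First back edge: A → C.

A->C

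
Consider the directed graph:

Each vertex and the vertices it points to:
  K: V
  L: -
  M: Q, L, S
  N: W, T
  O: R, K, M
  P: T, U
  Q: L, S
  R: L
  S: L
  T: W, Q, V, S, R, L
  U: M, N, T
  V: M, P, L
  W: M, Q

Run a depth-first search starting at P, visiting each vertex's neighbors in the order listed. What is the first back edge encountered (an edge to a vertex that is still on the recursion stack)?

V->P

DFS from P (visiting each vertex's neighbors in the order listed); mark gray on enter, black on exit:
P gray
  T gray
    W gray
      M gray
        Q gray
          L gray
          L black
          S gray
            S→L: L black — skip
          S black
        Q black
        M→L: L black — skip
        M→S: S black — skip
      M black
      W→Q: Q black — skip
    W black
    T→Q: Q black — skip
    V gray
      V→M: M black — skip
      V→P: P is gray → back edge
First back edge: V → P.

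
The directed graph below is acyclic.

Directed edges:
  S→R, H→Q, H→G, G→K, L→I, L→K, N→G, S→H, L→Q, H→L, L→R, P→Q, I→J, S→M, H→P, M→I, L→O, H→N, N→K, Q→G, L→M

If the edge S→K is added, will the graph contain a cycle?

Adding S→K creates a cycle iff K can already reach S.
Explore from K: no path reaches S. The graph stays acyclic.

No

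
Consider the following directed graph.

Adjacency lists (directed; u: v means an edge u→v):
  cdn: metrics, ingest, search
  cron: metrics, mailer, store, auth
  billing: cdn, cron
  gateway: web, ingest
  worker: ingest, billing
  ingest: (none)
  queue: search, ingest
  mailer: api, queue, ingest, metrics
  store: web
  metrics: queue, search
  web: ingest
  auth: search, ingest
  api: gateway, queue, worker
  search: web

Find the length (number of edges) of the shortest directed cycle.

5

For each vertex v, BFS finds the shortest path from v back to v.
The shortest such closed walk is billing → cron → mailer → api → worker → billing, length 5.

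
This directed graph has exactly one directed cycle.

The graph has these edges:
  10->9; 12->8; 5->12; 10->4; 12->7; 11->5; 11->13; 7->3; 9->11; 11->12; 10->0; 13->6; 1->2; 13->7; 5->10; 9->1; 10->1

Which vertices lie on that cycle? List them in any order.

5, 9, 10, 11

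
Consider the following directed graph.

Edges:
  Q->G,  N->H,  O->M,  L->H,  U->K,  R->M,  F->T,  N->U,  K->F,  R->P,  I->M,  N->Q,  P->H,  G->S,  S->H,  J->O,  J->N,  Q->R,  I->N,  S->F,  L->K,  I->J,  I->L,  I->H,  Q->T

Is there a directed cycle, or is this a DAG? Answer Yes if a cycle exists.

DFS with white/gray/black marking, starting from N:
N gray
  H gray
  H black
  Q gray
    T gray
    T black
    R gray
      M gray
      M black
      P gray
        P→H: H black — skip
      P black
    R black
    G gray
      S gray
        F gray
          F→T: T black — skip
        F black
        S→H: H black — skip
      S black
    G black
  Q black
  U gray
    K gray
      K→F: F black — skip
    K black
  U black
N black
L gray
  L→H: H black — skip
  L→K: K black — skip
L black
J gray
  O gray
    O→M: M black — skip
  O black
  J→N: N black — skip
J black
I gray
  I→H: H black — skip
  I→M: M black — skip
  I→J: J black — skip
  I→N: N black — skip
  I→L: L black — skip
I black
Every edge goes to a white or black vertex — no back edge, so the graph is acyclic.

No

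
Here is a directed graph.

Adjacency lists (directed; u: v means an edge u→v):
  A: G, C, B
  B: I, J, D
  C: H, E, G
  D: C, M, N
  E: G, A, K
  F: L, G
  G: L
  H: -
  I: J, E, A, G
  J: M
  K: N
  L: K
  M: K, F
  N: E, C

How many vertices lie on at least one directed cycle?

A vertex is on a directed cycle iff it belongs to a strongly connected component of size ≥ 2 (or has a self-loop).
The vertices on cycles are {A, B, C, D, E, F, G, I, J, K, L, M, N} — 13 in total.

13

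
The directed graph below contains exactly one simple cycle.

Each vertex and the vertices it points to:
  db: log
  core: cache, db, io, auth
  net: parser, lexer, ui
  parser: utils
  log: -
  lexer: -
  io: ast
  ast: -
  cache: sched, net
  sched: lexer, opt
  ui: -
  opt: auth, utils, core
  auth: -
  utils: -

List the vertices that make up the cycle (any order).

opt, core, cache, sched

DFS with gray/black marking from core:
core gray
  cache gray
    sched gray
      lexer gray
      lexer black
      opt gray
        auth gray
        auth black
        utils gray
        utils black
        opt→core: core is gray → back edge
Back edge closes the cycle core → cache → sched → opt → core; its vertices are {opt, core, cache, sched}.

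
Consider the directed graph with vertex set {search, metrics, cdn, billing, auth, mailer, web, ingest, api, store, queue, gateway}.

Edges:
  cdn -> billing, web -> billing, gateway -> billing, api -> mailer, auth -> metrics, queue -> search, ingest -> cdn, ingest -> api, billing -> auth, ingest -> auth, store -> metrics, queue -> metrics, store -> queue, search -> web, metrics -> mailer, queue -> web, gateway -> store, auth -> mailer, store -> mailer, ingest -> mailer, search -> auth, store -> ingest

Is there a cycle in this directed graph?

No

DFS with white/gray/black marking, starting from gateway:
gateway gray
  billing gray
    auth gray
      mailer gray
      mailer black
      metrics gray
        metrics→mailer: mailer black — skip
      metrics black
    auth black
  billing black
  store gray
    store→metrics: metrics black — skip
    store→mailer: mailer black — skip
    queue gray
      search gray
        web gray
          web→billing: billing black — skip
        web black
        search→auth: auth black — skip
      search black
      queue→web: web black — skip
      queue→metrics: metrics black — skip
    queue black
    ingest gray
      ingest→auth: auth black — skip
      ingest→mailer: mailer black — skip
      cdn gray
        cdn→billing: billing black — skip
      cdn black
      api gray
        api→mailer: mailer black — skip
      api black
    ingest black
  store black
gateway black
Every edge goes to a white or black vertex — no back edge, so the graph is acyclic.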